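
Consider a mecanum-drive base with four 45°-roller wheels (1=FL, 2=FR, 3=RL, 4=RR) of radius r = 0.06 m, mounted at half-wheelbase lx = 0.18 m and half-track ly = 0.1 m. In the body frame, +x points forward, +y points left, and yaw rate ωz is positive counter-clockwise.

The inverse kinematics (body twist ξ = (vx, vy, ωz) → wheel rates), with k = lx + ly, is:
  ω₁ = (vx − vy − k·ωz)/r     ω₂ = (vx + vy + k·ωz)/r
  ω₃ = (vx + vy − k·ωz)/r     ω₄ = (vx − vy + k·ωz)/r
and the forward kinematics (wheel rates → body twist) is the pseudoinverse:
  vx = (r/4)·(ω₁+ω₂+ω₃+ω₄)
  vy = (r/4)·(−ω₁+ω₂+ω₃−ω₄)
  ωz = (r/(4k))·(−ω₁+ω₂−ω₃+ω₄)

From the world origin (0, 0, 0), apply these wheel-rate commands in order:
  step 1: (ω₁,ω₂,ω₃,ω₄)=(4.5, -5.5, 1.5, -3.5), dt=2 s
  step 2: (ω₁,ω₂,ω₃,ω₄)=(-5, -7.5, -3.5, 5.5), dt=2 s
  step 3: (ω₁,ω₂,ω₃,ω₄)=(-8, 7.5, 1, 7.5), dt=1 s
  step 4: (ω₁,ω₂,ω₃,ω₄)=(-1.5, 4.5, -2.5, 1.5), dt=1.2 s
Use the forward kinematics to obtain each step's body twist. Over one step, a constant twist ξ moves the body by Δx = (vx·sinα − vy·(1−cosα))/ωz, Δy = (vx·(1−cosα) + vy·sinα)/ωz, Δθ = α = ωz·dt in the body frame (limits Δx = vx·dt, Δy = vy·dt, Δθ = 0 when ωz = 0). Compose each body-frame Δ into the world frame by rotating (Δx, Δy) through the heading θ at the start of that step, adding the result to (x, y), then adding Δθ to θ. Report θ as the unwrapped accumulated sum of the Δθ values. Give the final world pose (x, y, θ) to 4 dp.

step 1: ξ=(vx,vy,ωz)=(-0.0450, -0.0750, -0.8036), dt=2.0 → body Δ=(-0.1527, -0.0352, -1.6071) → world pose (-0.1527, -0.0352, -1.6071)
step 2: ξ=(vx,vy,ωz)=(-0.1575, -0.1725, 0.3482), dt=2.0 → body Δ=(-0.1748, -0.4231, 0.6964) → world pose (-0.5692, 0.1548, -0.9107)
step 3: ξ=(vx,vy,ωz)=(0.1200, 0.1350, 1.1786), dt=1.0 → body Δ=(0.0233, 0.1687, 1.1786) → world pose (-0.4216, 0.2399, 0.2679)
step 4: ξ=(vx,vy,ωz)=(0.0300, 0.0300, 0.5357), dt=1.2 → body Δ=(0.0224, 0.0447, 0.6429) → world pose (-0.4118, 0.2889, 0.9107)

(-0.4118, 0.2889, 0.9107)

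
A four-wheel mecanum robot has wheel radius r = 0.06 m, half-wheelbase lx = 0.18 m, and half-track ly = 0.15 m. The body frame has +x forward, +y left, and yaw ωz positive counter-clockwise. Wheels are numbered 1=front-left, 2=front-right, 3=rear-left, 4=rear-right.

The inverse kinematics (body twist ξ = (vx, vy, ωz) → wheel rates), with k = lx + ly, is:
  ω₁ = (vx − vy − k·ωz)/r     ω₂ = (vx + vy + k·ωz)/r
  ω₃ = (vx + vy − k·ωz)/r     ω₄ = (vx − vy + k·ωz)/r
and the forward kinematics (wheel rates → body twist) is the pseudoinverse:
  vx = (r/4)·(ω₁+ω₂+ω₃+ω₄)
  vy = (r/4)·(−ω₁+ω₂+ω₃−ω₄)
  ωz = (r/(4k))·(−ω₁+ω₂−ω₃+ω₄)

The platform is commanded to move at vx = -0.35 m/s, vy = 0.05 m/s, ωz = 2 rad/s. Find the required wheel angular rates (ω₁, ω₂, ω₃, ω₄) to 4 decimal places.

k = lx + ly = 0.18 + 0.15 = 0.3300;  k·ωz = 0.3300·2 = 0.6600
ω₁ (FL) = (vx − vy − k·ωz)/r = -1.0600/0.06 = -17.6667
ω₂ (FR) = (vx + vy + k·ωz)/r = 0.3600/0.06 = 6.0000
ω₃ (RL) = (vx + vy − k·ωz)/r = -0.9600/0.06 = -16.0000
ω₄ (RR) = (vx − vy + k·ωz)/r = 0.2600/0.06 = 4.3333

(-17.6667, 6.0000, -16.0000, 4.3333)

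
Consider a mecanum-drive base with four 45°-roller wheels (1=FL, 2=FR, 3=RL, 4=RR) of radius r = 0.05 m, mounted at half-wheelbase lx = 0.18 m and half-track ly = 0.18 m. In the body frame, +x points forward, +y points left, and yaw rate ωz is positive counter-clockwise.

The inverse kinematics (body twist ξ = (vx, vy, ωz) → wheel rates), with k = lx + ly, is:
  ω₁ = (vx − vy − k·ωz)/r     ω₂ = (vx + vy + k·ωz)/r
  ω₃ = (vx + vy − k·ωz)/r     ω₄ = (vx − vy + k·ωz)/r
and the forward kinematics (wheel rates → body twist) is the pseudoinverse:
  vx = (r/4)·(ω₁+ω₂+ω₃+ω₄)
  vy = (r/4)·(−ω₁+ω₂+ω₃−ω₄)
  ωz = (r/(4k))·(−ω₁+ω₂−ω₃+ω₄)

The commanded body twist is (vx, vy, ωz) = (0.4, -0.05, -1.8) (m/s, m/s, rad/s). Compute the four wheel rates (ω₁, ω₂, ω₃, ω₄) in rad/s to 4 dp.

k = lx + ly = 0.18 + 0.18 = 0.3600;  k·ωz = 0.3600·-1.8 = -0.6480
ω₁ (FL) = (vx − vy − k·ωz)/r = 1.0980/0.05 = 21.9600
ω₂ (FR) = (vx + vy + k·ωz)/r = -0.2980/0.05 = -5.9600
ω₃ (RL) = (vx + vy − k·ωz)/r = 0.9980/0.05 = 19.9600
ω₄ (RR) = (vx − vy + k·ωz)/r = -0.1980/0.05 = -3.9600

(21.9600, -5.9600, 19.9600, -3.9600)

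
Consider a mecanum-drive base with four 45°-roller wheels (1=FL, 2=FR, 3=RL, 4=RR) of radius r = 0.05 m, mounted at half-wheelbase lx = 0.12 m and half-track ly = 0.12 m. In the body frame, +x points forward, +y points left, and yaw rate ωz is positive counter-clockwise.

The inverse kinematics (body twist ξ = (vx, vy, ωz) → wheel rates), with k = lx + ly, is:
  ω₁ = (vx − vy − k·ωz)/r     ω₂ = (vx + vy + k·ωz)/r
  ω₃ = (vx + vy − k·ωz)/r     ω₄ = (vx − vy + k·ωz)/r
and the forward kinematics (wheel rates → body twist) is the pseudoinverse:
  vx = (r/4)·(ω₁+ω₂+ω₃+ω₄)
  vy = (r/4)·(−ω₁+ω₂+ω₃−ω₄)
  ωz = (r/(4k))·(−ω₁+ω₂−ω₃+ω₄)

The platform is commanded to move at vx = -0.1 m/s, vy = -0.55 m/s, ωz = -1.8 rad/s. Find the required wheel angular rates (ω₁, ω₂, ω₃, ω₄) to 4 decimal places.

k = lx + ly = 0.12 + 0.12 = 0.2400;  k·ωz = 0.2400·-1.8 = -0.4320
ω₁ (FL) = (vx − vy − k·ωz)/r = 0.8820/0.05 = 17.6400
ω₂ (FR) = (vx + vy + k·ωz)/r = -1.0820/0.05 = -21.6400
ω₃ (RL) = (vx + vy − k·ωz)/r = -0.2180/0.05 = -4.3600
ω₄ (RR) = (vx − vy + k·ωz)/r = 0.0180/0.05 = 0.3600

(17.6400, -21.6400, -4.3600, 0.3600)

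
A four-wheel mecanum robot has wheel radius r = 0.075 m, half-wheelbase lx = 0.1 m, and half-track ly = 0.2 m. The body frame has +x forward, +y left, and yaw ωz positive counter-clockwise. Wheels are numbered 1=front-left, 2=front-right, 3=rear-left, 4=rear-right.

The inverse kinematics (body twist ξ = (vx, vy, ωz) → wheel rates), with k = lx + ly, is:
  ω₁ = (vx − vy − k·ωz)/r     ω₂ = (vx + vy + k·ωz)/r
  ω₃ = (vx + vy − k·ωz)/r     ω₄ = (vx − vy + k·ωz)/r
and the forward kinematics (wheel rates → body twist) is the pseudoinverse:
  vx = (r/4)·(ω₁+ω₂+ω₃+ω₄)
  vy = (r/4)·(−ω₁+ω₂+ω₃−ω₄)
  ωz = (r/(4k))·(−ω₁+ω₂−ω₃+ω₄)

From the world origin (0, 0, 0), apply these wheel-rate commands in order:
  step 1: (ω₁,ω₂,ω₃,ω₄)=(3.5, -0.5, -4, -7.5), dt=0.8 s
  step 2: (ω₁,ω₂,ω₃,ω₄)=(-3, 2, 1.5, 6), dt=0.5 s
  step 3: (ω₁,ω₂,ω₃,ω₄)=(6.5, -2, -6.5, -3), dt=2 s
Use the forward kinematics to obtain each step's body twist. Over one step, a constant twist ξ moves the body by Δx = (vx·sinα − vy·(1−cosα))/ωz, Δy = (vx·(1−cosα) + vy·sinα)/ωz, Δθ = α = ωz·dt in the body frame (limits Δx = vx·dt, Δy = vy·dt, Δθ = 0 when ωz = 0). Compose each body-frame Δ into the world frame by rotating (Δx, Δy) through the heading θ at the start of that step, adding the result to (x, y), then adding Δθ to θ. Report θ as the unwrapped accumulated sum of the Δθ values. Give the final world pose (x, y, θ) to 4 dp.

(-0.4048, -0.3319, -0.7031)

step 1: ξ=(vx,vy,ωz)=(-0.1594, -0.0094, -0.4687), dt=0.8 → body Δ=(-0.1259, 0.0163, -0.3750) → world pose (-0.1259, 0.0163, -0.3750)
step 2: ξ=(vx,vy,ωz)=(0.1219, 0.0094, 0.5937), dt=0.5 → body Δ=(0.0594, 0.0136, 0.2969) → world pose (-0.0657, 0.0072, -0.0781)
step 3: ξ=(vx,vy,ωz)=(-0.0938, -0.2250, -0.3125), dt=2.0 → body Δ=(-0.3116, -0.3646, -0.6250) → world pose (-0.4048, -0.3319, -0.7031)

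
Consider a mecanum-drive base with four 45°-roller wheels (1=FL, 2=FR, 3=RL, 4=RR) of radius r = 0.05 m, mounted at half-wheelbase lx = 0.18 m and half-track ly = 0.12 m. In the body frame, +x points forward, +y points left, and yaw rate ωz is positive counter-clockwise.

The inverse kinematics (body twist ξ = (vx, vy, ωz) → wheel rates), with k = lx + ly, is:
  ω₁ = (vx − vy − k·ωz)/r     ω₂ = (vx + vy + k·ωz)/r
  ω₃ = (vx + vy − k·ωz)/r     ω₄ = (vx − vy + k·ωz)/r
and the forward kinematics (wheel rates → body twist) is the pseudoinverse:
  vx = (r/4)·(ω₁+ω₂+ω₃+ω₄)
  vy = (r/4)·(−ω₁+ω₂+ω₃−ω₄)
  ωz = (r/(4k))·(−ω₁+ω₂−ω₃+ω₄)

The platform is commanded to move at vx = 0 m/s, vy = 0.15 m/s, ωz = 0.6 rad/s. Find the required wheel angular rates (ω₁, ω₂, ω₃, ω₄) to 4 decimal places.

k = lx + ly = 0.18 + 0.12 = 0.3000;  k·ωz = 0.3000·0.6 = 0.1800
ω₁ (FL) = (vx − vy − k·ωz)/r = -0.3300/0.05 = -6.6000
ω₂ (FR) = (vx + vy + k·ωz)/r = 0.3300/0.05 = 6.6000
ω₃ (RL) = (vx + vy − k·ωz)/r = -0.0300/0.05 = -0.6000
ω₄ (RR) = (vx − vy + k·ωz)/r = 0.0300/0.05 = 0.6000

(-6.6000, 6.6000, -0.6000, 0.6000)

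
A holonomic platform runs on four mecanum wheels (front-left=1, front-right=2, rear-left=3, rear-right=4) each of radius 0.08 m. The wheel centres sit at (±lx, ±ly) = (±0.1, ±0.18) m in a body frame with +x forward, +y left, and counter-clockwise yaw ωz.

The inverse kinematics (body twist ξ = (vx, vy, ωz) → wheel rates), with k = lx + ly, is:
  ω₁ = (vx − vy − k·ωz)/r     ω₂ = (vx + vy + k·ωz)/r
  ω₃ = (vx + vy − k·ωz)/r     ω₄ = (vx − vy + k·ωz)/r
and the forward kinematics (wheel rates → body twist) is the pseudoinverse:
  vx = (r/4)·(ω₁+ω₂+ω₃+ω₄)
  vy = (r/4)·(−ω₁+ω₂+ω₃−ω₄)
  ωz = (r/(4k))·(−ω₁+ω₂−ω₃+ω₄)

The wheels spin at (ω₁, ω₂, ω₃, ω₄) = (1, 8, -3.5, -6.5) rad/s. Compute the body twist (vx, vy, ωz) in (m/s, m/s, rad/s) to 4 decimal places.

k = lx + ly = 0.1 + 0.18 = 0.2800
ω₁+ω₂+ω₃+ω₄ = -1.0000  →  vx = (0.08/4)·-1.0000 = -0.0200
−ω₁+ω₂+ω₃−ω₄ = 10.0000  →  vy = (0.08/4)·10.0000 = 0.2000
−ω₁+ω₂−ω₃+ω₄ = 4.0000  →  ωz = (0.08/1.1200)·4.0000 = 0.2857

(-0.0200, 0.2000, 0.2857)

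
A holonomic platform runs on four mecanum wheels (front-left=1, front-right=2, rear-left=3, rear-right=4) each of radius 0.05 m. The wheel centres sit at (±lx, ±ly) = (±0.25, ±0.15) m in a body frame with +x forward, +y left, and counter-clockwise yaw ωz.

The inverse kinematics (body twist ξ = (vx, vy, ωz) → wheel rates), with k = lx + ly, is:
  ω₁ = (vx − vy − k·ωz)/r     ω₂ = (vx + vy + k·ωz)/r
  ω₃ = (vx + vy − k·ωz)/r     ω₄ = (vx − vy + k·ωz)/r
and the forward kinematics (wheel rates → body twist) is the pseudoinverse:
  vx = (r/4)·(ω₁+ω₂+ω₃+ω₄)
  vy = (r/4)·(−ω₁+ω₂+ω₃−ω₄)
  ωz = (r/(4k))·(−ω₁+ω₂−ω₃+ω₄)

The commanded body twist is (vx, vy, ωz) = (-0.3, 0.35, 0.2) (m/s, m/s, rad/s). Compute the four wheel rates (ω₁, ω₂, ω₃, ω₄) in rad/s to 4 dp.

k = lx + ly = 0.25 + 0.15 = 0.4000;  k·ωz = 0.4000·0.2 = 0.0800
ω₁ (FL) = (vx − vy − k·ωz)/r = -0.7300/0.05 = -14.6000
ω₂ (FR) = (vx + vy + k·ωz)/r = 0.1300/0.05 = 2.6000
ω₃ (RL) = (vx + vy − k·ωz)/r = -0.0300/0.05 = -0.6000
ω₄ (RR) = (vx − vy + k·ωz)/r = -0.5700/0.05 = -11.4000

(-14.6000, 2.6000, -0.6000, -11.4000)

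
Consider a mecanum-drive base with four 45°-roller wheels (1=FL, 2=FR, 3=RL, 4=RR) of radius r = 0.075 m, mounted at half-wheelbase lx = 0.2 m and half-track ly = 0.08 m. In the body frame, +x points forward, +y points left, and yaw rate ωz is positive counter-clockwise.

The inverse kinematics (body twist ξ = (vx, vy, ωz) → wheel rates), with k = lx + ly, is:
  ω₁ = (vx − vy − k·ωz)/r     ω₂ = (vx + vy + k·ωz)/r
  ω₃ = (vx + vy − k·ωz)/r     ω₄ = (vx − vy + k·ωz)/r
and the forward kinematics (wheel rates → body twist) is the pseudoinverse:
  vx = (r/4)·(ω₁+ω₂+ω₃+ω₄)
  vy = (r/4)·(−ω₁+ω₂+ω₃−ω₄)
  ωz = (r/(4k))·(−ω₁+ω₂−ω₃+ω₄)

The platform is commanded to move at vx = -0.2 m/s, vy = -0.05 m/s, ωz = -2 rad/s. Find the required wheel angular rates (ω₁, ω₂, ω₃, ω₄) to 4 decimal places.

(5.4667, -10.8000, 4.1333, -9.4667)

k = lx + ly = 0.2 + 0.08 = 0.2800;  k·ωz = 0.2800·-2 = -0.5600
ω₁ (FL) = (vx − vy − k·ωz)/r = 0.4100/0.075 = 5.4667
ω₂ (FR) = (vx + vy + k·ωz)/r = -0.8100/0.075 = -10.8000
ω₃ (RL) = (vx + vy − k·ωz)/r = 0.3100/0.075 = 4.1333
ω₄ (RR) = (vx − vy + k·ωz)/r = -0.7100/0.075 = -9.4667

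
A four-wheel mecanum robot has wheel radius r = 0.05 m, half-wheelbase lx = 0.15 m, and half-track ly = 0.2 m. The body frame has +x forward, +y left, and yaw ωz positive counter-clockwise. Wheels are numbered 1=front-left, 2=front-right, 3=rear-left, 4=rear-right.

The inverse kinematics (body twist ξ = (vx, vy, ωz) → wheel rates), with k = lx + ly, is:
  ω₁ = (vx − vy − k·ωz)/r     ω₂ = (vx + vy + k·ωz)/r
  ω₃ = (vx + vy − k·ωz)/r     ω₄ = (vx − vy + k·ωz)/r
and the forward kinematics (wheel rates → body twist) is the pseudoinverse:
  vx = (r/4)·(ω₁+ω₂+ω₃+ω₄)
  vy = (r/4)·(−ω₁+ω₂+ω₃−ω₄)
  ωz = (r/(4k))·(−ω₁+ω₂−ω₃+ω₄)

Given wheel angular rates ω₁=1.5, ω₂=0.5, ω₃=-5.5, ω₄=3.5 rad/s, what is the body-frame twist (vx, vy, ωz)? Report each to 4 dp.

k = lx + ly = 0.15 + 0.2 = 0.3500
ω₁+ω₂+ω₃+ω₄ = 0.0000  →  vx = (0.05/4)·0.0000 = 0.0000
−ω₁+ω₂+ω₃−ω₄ = -10.0000  →  vy = (0.05/4)·-10.0000 = -0.1250
−ω₁+ω₂−ω₃+ω₄ = 8.0000  →  ωz = (0.05/1.4000)·8.0000 = 0.2857

(0.0000, -0.1250, 0.2857)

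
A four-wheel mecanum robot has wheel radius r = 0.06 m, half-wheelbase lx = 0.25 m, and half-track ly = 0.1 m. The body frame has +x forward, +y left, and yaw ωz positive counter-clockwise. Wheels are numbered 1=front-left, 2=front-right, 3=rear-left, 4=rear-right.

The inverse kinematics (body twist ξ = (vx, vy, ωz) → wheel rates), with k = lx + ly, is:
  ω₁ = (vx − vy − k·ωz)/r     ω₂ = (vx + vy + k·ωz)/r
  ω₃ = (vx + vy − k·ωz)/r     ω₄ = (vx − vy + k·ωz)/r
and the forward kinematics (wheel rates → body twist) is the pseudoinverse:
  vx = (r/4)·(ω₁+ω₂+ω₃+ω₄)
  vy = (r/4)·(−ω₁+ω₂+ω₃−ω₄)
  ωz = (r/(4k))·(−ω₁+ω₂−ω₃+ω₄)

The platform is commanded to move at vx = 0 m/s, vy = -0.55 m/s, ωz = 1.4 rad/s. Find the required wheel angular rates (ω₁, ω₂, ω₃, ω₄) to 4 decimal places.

(1.0000, -1.0000, -17.3333, 17.3333)

k = lx + ly = 0.25 + 0.1 = 0.3500;  k·ωz = 0.3500·1.4 = 0.4900
ω₁ (FL) = (vx − vy − k·ωz)/r = 0.0600/0.06 = 1.0000
ω₂ (FR) = (vx + vy + k·ωz)/r = -0.0600/0.06 = -1.0000
ω₃ (RL) = (vx + vy − k·ωz)/r = -1.0400/0.06 = -17.3333
ω₄ (RR) = (vx − vy + k·ωz)/r = 1.0400/0.06 = 17.3333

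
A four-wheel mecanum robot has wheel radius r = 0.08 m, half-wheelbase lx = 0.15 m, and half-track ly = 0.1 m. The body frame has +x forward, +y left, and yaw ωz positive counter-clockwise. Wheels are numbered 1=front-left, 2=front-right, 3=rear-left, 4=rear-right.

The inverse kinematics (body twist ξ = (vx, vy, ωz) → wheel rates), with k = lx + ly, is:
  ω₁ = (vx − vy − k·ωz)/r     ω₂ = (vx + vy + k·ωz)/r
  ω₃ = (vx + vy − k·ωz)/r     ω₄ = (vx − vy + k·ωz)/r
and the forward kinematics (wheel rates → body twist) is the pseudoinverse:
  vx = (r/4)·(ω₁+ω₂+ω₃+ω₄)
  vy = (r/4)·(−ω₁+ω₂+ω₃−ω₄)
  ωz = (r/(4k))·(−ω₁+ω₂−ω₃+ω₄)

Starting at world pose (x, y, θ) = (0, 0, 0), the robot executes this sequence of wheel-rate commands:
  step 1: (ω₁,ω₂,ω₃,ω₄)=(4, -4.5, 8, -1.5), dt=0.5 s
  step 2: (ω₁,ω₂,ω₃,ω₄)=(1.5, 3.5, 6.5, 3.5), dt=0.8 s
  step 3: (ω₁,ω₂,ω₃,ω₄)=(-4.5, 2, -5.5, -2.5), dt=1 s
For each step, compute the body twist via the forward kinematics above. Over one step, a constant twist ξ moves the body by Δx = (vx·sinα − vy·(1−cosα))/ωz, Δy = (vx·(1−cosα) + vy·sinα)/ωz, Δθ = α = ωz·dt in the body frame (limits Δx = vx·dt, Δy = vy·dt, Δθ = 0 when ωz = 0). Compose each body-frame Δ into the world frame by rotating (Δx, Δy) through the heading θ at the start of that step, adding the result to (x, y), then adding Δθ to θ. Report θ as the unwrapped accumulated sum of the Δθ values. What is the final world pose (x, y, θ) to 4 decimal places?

step 1: ξ=(vx,vy,ωz)=(0.1200, 0.0200, -1.4400), dt=0.5 → body Δ=(0.0584, -0.0115, -0.7200) → world pose (0.0584, -0.0115, -0.7200)
step 2: ξ=(vx,vy,ωz)=(0.3000, 0.1000, -0.0800), dt=0.8 → body Δ=(0.2424, 0.0723, -0.0640) → world pose (0.2883, -0.1170, -0.7840)
step 3: ξ=(vx,vy,ωz)=(-0.2100, 0.0700, 0.7600), dt=1.0 → body Δ=(-0.2157, -0.0126, 0.7600) → world pose (0.1267, 0.0264, -0.0240)

(0.1267, 0.0264, -0.0240)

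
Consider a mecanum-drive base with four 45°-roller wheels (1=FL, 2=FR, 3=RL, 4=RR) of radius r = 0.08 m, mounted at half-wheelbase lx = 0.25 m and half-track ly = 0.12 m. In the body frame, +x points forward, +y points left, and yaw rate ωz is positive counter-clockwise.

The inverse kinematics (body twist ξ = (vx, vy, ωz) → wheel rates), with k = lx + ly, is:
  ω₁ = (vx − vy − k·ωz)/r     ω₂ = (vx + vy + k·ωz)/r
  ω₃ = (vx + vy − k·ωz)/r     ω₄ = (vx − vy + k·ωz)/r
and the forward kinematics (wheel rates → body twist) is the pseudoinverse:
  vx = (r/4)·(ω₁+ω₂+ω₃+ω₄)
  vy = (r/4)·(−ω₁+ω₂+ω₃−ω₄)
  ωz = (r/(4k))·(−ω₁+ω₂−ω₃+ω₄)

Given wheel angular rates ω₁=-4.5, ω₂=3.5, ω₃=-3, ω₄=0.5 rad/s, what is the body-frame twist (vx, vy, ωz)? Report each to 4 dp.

k = lx + ly = 0.25 + 0.12 = 0.3700
ω₁+ω₂+ω₃+ω₄ = -3.5000  →  vx = (0.08/4)·-3.5000 = -0.0700
−ω₁+ω₂+ω₃−ω₄ = 4.5000  →  vy = (0.08/4)·4.5000 = 0.0900
−ω₁+ω₂−ω₃+ω₄ = 11.5000  →  ωz = (0.08/1.4800)·11.5000 = 0.6216

(-0.0700, 0.0900, 0.6216)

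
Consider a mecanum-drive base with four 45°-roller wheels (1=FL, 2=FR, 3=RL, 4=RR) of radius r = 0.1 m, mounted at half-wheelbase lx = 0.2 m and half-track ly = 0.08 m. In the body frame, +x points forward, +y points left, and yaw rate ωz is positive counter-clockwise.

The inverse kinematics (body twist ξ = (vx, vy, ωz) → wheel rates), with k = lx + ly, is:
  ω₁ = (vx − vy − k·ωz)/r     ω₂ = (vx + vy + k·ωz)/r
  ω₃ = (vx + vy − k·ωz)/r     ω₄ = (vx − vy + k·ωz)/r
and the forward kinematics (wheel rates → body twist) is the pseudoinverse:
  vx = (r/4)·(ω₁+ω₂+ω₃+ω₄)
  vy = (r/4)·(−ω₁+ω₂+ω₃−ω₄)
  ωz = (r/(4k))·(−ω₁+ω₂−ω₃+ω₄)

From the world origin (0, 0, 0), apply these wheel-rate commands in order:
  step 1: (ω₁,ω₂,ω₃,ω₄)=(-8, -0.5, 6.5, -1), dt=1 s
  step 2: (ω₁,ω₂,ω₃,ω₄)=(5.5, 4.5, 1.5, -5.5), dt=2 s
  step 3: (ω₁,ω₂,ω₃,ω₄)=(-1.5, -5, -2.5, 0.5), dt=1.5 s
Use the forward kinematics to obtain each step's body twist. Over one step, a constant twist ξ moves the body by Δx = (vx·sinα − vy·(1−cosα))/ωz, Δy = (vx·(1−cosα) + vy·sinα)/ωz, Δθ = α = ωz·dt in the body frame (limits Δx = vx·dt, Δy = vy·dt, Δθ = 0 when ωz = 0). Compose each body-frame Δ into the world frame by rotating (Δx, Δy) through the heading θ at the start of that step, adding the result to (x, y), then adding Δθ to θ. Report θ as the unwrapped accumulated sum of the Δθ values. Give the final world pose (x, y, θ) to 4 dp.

step 1: ξ=(vx,vy,ωz)=(-0.0750, 0.3750, 0.0000), dt=1.0 → body Δ=(-0.0750, 0.3750, 0.0000) → world pose (-0.0750, 0.3750, 0.0000)
step 2: ξ=(vx,vy,ωz)=(0.1500, 0.1500, -0.7143), dt=2.0 → body Δ=(0.3881, 0.0276, -1.4286) → world pose (0.3131, 0.4026, -1.4286)
step 3: ξ=(vx,vy,ωz)=(-0.2125, -0.1625, -0.0446), dt=1.5 → body Δ=(-0.3267, -0.2329, -0.0670) → world pose (0.0363, 0.6930, -1.4955)

(0.0363, 0.6930, -1.4955)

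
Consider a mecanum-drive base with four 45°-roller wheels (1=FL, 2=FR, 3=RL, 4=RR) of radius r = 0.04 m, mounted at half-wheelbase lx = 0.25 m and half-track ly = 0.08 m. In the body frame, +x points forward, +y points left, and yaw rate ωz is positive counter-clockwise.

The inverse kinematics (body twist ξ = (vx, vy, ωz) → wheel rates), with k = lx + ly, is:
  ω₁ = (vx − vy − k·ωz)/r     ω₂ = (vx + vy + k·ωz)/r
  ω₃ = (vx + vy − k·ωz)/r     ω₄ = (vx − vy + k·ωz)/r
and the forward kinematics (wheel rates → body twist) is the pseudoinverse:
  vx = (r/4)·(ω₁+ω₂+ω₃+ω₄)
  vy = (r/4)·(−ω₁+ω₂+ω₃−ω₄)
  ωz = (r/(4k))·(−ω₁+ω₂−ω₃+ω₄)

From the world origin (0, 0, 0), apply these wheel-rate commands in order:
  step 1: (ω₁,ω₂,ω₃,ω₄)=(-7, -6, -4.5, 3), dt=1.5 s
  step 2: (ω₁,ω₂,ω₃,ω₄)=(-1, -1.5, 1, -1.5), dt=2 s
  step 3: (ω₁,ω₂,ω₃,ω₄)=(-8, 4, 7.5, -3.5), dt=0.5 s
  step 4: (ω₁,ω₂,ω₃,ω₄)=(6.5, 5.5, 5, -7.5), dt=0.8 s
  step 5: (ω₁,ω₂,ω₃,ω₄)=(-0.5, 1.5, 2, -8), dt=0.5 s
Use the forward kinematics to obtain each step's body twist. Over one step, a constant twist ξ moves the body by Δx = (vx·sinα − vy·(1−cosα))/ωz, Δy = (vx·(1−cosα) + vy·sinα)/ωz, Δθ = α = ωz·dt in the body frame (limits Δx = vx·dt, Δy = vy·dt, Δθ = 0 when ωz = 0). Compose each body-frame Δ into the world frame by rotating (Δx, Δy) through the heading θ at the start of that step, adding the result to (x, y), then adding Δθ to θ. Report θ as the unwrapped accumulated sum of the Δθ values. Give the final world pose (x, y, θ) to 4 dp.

(-0.2309, 0.1556, -0.2288)

step 1: ξ=(vx,vy,ωz)=(-0.1450, -0.0650, 0.2576), dt=1.5 → body Δ=(-0.1935, -0.1366, 0.3864) → world pose (-0.1935, -0.1366, 0.3864)
step 2: ξ=(vx,vy,ωz)=(-0.0300, 0.0200, -0.0909), dt=2.0 → body Δ=(-0.0560, 0.0452, -0.1818) → world pose (-0.2625, -0.1158, 0.2045)
step 3: ξ=(vx,vy,ωz)=(0.0000, 0.2300, 0.0303), dt=0.5 → body Δ=(-0.0009, 0.1150, 0.0152) → world pose (-0.2867, -0.0034, 0.2197)
step 4: ξ=(vx,vy,ωz)=(0.0950, 0.1150, -0.4091), dt=0.8 → body Δ=(0.0896, 0.0780, -0.3273) → world pose (-0.2163, 0.0923, -0.1076)
step 5: ξ=(vx,vy,ωz)=(-0.0500, 0.1200, -0.2424), dt=0.5 → body Δ=(-0.0213, 0.0614, -0.1212) → world pose (-0.2309, 0.1556, -0.2288)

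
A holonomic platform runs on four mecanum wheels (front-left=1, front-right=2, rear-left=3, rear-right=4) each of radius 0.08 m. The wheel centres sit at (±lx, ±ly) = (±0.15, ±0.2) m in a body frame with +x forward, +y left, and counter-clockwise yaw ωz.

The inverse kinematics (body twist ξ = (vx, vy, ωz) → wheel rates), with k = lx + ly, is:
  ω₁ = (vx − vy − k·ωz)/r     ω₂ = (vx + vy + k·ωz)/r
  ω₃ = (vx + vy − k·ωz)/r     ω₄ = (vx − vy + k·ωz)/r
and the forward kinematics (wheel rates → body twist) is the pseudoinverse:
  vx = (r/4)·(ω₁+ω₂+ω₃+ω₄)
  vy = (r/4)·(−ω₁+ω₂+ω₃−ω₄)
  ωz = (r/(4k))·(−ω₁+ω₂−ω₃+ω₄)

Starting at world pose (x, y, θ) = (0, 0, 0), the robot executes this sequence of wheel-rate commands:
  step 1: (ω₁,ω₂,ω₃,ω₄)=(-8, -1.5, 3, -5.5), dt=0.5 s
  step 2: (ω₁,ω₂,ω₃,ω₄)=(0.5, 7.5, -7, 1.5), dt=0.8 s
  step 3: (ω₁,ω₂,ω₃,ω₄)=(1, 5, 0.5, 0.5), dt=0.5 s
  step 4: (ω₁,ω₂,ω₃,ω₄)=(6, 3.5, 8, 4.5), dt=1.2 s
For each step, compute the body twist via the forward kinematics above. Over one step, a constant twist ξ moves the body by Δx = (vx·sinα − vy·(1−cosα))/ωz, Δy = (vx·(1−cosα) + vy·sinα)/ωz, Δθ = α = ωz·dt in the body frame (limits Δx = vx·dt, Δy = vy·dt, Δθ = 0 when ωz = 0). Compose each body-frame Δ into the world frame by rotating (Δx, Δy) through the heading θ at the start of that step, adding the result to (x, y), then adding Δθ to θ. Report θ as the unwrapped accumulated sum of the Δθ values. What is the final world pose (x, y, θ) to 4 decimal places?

(0.3873, 0.5169, 0.3543)

step 1: ξ=(vx,vy,ωz)=(-0.2400, 0.3000, -0.1143), dt=0.5 → body Δ=(-0.1157, 0.1533, -0.0571) → world pose (-0.1157, 0.1533, -0.0571)
step 2: ξ=(vx,vy,ωz)=(0.0500, -0.0300, 0.8857), dt=0.8 → body Δ=(0.0449, -0.0085, 0.7086) → world pose (-0.0713, 0.1423, 0.6514)
step 3: ξ=(vx,vy,ωz)=(0.1400, 0.0800, 0.2286), dt=0.5 → body Δ=(0.0676, 0.0439, 0.1143) → world pose (-0.0442, 0.2182, 0.7657)
step 4: ξ=(vx,vy,ωz)=(0.4400, 0.0200, -0.3429), dt=1.2 → body Δ=(0.5181, -0.0838, -0.4114) → world pose (0.3873, 0.5169, 0.3543)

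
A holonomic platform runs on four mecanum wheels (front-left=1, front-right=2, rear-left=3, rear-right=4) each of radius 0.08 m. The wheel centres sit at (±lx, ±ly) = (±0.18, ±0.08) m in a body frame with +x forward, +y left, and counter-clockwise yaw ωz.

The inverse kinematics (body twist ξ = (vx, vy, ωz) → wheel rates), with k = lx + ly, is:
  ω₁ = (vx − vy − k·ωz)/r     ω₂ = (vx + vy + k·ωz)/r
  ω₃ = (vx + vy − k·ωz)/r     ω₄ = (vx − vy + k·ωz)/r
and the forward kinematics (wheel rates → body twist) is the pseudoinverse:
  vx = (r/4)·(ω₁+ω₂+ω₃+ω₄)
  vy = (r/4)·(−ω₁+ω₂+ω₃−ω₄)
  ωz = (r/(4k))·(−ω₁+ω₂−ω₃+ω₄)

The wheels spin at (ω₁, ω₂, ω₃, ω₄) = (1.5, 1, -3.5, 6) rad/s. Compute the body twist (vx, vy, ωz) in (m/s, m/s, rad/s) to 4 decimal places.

(0.1000, -0.2000, 0.6923)

k = lx + ly = 0.18 + 0.08 = 0.2600
ω₁+ω₂+ω₃+ω₄ = 5.0000  →  vx = (0.08/4)·5.0000 = 0.1000
−ω₁+ω₂+ω₃−ω₄ = -10.0000  →  vy = (0.08/4)·-10.0000 = -0.2000
−ω₁+ω₂−ω₃+ω₄ = 9.0000  →  ωz = (0.08/1.0400)·9.0000 = 0.6923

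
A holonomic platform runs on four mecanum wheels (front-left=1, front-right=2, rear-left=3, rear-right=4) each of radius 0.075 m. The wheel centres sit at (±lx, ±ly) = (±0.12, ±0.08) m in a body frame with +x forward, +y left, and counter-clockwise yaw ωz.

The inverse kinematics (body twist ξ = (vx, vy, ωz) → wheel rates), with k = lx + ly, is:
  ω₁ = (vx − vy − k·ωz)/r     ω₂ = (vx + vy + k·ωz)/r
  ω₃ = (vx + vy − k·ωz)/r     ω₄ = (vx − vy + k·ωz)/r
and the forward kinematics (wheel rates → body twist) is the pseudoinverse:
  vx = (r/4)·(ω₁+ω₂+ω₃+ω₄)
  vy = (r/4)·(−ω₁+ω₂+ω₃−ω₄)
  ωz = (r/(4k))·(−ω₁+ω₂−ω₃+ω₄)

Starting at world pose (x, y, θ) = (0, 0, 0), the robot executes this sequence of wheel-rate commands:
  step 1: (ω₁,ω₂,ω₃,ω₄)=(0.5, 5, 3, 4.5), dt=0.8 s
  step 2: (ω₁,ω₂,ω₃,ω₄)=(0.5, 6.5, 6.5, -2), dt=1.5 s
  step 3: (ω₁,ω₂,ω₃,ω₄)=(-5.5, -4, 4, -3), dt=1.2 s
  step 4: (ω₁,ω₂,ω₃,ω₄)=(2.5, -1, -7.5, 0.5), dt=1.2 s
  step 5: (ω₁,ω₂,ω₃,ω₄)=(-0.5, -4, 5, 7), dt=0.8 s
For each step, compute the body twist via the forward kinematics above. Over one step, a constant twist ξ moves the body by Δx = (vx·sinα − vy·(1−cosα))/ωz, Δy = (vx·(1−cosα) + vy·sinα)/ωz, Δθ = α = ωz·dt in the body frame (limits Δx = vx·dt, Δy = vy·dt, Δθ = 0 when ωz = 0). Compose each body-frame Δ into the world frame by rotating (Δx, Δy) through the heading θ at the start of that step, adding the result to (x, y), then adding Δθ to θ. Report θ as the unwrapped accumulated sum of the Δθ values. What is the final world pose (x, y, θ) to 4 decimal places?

step 1: ξ=(vx,vy,ωz)=(0.2437, 0.0563, 0.5625), dt=0.8 → body Δ=(0.1785, 0.0866, 0.4500) → world pose (0.1785, 0.0866, 0.4500)
step 2: ξ=(vx,vy,ωz)=(0.2156, 0.2719, -0.2344), dt=1.5 → body Δ=(0.3878, 0.3432, -0.3516) → world pose (0.3784, 0.5643, 0.0984)
step 3: ξ=(vx,vy,ωz)=(-0.1594, 0.1594, -0.5156), dt=1.2 → body Δ=(-0.1220, 0.2366, -0.6188) → world pose (0.2338, 0.7878, -0.5203)
step 4: ξ=(vx,vy,ωz)=(-0.1031, -0.2156, 0.4219), dt=1.2 → body Δ=(-0.0544, -0.2785, 0.5062) → world pose (0.0481, 0.5732, -0.0141)
step 5: ξ=(vx,vy,ωz)=(0.1406, -0.1031, -0.1406), dt=0.8 → body Δ=(0.1076, -0.0886, -0.1125) → world pose (0.1545, 0.4830, -0.1266)

(0.1545, 0.4830, -0.1266)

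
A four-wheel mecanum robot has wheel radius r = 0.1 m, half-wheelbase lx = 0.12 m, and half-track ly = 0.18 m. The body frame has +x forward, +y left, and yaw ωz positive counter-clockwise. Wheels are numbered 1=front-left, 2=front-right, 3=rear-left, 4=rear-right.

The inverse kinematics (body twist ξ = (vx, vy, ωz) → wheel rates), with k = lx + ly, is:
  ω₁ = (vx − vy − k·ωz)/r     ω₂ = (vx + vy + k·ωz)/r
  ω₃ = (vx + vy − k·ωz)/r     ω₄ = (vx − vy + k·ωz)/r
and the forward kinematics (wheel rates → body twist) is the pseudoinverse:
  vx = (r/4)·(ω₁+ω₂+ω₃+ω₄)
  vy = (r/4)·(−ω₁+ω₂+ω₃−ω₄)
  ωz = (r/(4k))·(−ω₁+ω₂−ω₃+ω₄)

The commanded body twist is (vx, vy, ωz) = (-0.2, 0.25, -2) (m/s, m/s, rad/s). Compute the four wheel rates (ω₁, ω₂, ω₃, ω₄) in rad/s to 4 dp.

k = lx + ly = 0.12 + 0.18 = 0.3000;  k·ωz = 0.3000·-2 = -0.6000
ω₁ (FL) = (vx − vy − k·ωz)/r = 0.1500/0.1 = 1.5000
ω₂ (FR) = (vx + vy + k·ωz)/r = -0.5500/0.1 = -5.5000
ω₃ (RL) = (vx + vy − k·ωz)/r = 0.6500/0.1 = 6.5000
ω₄ (RR) = (vx − vy + k·ωz)/r = -1.0500/0.1 = -10.5000

(1.5000, -5.5000, 6.5000, -10.5000)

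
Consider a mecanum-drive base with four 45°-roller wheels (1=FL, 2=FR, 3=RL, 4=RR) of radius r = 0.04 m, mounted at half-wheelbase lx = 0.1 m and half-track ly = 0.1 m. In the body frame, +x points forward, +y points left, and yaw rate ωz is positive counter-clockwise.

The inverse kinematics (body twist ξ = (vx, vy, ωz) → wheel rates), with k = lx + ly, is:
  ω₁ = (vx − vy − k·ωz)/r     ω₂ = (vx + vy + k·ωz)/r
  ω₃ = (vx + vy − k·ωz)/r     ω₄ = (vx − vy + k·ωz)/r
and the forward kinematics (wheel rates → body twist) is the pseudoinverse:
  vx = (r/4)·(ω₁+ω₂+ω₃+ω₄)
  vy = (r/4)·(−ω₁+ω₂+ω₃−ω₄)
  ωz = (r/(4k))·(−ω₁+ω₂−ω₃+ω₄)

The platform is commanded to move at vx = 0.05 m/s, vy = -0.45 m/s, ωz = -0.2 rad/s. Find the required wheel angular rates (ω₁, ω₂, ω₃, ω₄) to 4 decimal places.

(13.5000, -11.0000, -9.0000, 11.5000)

k = lx + ly = 0.1 + 0.1 = 0.2000;  k·ωz = 0.2000·-0.2 = -0.0400
ω₁ (FL) = (vx − vy − k·ωz)/r = 0.5400/0.04 = 13.5000
ω₂ (FR) = (vx + vy + k·ωz)/r = -0.4400/0.04 = -11.0000
ω₃ (RL) = (vx + vy − k·ωz)/r = -0.3600/0.04 = -9.0000
ω₄ (RR) = (vx − vy + k·ωz)/r = 0.4600/0.04 = 11.5000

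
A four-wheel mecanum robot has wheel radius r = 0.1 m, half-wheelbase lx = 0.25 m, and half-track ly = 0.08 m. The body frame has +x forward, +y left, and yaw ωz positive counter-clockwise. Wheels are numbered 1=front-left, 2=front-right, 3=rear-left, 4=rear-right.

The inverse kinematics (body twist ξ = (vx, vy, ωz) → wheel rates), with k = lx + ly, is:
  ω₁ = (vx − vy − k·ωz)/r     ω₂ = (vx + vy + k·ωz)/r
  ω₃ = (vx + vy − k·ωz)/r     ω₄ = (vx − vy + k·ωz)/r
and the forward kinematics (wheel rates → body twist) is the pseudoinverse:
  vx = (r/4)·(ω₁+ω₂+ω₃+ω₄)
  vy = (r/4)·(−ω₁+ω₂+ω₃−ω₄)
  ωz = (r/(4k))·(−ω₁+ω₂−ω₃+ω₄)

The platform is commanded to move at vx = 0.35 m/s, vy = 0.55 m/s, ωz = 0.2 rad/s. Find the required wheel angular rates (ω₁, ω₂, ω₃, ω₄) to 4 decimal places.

k = lx + ly = 0.25 + 0.08 = 0.3300;  k·ωz = 0.3300·0.2 = 0.0660
ω₁ (FL) = (vx − vy − k·ωz)/r = -0.2660/0.1 = -2.6600
ω₂ (FR) = (vx + vy + k·ωz)/r = 0.9660/0.1 = 9.6600
ω₃ (RL) = (vx + vy − k·ωz)/r = 0.8340/0.1 = 8.3400
ω₄ (RR) = (vx − vy + k·ωz)/r = -0.1340/0.1 = -1.3400

(-2.6600, 9.6600, 8.3400, -1.3400)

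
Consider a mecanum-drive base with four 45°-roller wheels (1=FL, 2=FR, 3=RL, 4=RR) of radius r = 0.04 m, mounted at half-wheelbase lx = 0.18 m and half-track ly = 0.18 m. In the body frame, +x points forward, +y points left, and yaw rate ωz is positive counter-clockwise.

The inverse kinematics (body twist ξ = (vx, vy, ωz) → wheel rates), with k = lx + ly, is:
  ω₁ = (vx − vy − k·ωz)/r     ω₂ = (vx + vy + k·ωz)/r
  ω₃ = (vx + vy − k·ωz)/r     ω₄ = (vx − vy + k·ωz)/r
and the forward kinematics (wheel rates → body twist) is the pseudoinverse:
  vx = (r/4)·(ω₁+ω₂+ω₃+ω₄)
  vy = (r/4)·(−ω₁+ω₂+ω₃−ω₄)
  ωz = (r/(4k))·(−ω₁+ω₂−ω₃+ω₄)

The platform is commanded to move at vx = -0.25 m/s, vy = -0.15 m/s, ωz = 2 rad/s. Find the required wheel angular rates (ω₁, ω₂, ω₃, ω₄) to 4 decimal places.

k = lx + ly = 0.18 + 0.18 = 0.3600;  k·ωz = 0.3600·2 = 0.7200
ω₁ (FL) = (vx − vy − k·ωz)/r = -0.8200/0.04 = -20.5000
ω₂ (FR) = (vx + vy + k·ωz)/r = 0.3200/0.04 = 8.0000
ω₃ (RL) = (vx + vy − k·ωz)/r = -1.1200/0.04 = -28.0000
ω₄ (RR) = (vx − vy + k·ωz)/r = 0.6200/0.04 = 15.5000

(-20.5000, 8.0000, -28.0000, 15.5000)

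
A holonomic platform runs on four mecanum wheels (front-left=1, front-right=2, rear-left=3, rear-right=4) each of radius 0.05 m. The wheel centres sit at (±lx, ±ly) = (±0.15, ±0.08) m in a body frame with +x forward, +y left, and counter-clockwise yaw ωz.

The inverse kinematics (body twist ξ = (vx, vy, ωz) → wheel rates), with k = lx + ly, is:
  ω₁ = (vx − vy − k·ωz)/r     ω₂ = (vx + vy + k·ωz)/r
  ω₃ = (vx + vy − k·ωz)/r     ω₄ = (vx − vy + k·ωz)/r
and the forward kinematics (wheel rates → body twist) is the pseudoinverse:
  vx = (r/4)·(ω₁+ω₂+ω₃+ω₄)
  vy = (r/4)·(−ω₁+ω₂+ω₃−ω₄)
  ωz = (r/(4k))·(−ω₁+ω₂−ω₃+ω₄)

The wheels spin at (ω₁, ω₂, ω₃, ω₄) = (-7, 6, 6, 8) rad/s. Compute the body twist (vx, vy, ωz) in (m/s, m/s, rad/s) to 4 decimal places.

(0.1625, 0.1375, 0.8152)

k = lx + ly = 0.15 + 0.08 = 0.2300
ω₁+ω₂+ω₃+ω₄ = 13.0000  →  vx = (0.05/4)·13.0000 = 0.1625
−ω₁+ω₂+ω₃−ω₄ = 11.0000  →  vy = (0.05/4)·11.0000 = 0.1375
−ω₁+ω₂−ω₃+ω₄ = 15.0000  →  ωz = (0.05/0.9200)·15.0000 = 0.8152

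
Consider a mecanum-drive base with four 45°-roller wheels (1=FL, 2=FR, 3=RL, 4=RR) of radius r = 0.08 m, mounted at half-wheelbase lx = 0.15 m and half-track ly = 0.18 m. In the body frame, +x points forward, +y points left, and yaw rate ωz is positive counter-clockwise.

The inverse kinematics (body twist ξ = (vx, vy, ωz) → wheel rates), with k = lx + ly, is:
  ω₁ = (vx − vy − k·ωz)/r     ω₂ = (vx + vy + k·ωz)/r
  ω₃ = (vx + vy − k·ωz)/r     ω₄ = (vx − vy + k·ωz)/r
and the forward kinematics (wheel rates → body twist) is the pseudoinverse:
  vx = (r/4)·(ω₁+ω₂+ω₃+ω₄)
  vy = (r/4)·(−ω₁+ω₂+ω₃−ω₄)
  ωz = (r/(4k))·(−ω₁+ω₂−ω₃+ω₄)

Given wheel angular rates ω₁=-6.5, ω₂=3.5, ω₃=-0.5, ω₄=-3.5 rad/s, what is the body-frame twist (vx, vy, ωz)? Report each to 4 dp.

(-0.1400, 0.2600, 0.4242)

k = lx + ly = 0.15 + 0.18 = 0.3300
ω₁+ω₂+ω₃+ω₄ = -7.0000  →  vx = (0.08/4)·-7.0000 = -0.1400
−ω₁+ω₂+ω₃−ω₄ = 13.0000  →  vy = (0.08/4)·13.0000 = 0.2600
−ω₁+ω₂−ω₃+ω₄ = 7.0000  →  ωz = (0.08/1.3200)·7.0000 = 0.4242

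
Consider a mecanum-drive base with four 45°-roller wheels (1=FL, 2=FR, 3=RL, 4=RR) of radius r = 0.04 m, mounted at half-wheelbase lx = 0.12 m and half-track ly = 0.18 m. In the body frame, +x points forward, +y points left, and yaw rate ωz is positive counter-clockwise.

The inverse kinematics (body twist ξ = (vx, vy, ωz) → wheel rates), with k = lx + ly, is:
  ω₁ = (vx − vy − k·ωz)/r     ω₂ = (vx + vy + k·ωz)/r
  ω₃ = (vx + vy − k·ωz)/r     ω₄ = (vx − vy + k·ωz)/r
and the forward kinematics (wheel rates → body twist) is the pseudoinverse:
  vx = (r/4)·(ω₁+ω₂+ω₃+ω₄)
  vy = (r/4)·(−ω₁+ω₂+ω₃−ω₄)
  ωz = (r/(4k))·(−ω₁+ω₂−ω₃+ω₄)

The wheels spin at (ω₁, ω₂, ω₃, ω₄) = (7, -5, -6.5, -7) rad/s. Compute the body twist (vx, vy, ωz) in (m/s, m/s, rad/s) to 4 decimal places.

(-0.1150, -0.1150, -0.4167)

k = lx + ly = 0.12 + 0.18 = 0.3000
ω₁+ω₂+ω₃+ω₄ = -11.5000  →  vx = (0.04/4)·-11.5000 = -0.1150
−ω₁+ω₂+ω₃−ω₄ = -11.5000  →  vy = (0.04/4)·-11.5000 = -0.1150
−ω₁+ω₂−ω₃+ω₄ = -12.5000  →  ωz = (0.04/1.2000)·-12.5000 = -0.4167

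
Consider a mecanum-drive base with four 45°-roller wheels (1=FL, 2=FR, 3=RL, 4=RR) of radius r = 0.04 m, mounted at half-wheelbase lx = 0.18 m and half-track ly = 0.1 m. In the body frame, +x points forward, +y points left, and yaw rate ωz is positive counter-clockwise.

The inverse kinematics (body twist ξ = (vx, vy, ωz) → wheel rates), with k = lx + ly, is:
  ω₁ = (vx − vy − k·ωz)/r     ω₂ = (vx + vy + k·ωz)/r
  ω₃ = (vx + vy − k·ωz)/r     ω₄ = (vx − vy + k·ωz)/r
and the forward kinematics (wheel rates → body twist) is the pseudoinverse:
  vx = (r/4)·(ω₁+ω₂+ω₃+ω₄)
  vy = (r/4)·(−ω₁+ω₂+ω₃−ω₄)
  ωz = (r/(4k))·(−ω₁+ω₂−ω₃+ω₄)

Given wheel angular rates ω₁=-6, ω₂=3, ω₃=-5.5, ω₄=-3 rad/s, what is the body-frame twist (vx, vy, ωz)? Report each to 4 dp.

k = lx + ly = 0.18 + 0.1 = 0.2800
ω₁+ω₂+ω₃+ω₄ = -11.5000  →  vx = (0.04/4)·-11.5000 = -0.1150
−ω₁+ω₂+ω₃−ω₄ = 6.5000  →  vy = (0.04/4)·6.5000 = 0.0650
−ω₁+ω₂−ω₃+ω₄ = 11.5000  →  ωz = (0.04/1.1200)·11.5000 = 0.4107

(-0.1150, 0.0650, 0.4107)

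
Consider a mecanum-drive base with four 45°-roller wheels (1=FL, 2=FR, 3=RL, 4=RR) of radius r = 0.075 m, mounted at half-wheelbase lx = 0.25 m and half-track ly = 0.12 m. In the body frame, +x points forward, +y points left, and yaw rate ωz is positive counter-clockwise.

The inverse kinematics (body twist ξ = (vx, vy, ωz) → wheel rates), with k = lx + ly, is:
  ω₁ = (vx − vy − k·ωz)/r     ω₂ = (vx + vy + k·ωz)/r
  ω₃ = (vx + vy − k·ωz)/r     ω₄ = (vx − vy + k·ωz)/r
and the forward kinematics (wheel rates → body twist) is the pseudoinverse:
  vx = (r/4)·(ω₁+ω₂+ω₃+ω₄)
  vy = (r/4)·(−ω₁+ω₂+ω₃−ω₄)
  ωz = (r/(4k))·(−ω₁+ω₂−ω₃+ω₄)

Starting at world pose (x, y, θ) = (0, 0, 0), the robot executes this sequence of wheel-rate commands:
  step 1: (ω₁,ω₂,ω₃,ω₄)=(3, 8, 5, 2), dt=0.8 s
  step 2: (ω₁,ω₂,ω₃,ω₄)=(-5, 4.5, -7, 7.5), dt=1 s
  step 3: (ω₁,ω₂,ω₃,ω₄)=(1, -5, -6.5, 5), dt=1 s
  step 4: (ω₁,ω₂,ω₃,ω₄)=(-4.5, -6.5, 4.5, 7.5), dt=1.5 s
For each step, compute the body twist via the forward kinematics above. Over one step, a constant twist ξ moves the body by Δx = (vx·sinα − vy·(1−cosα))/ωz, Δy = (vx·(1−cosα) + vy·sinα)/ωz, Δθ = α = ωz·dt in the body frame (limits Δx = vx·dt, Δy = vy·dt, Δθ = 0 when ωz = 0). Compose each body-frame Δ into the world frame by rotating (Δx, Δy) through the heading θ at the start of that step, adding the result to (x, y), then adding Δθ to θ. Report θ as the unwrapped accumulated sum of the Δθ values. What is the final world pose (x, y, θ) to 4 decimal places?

(0.7705, -0.0486, 1.6520)

step 1: ξ=(vx,vy,ωz)=(0.3375, 0.1500, 0.1014), dt=0.8 → body Δ=(0.2648, 0.1308, 0.0811) → world pose (0.2648, 0.1308, 0.0811)
step 2: ξ=(vx,vy,ωz)=(0.0000, -0.0938, 1.2162), dt=1.0 → body Δ=(0.0503, -0.0723, 1.2162) → world pose (0.3209, 0.0628, 1.2973)
step 3: ξ=(vx,vy,ωz)=(-0.1031, -0.3281, 0.2787), dt=1.0 → body Δ=(-0.0564, -0.3382, 0.2787) → world pose (0.6312, -0.0828, 1.5760)
step 4: ξ=(vx,vy,ωz)=(0.0188, -0.0938, 0.0507), dt=1.5 → body Δ=(0.0334, -0.1394, 0.0760) → world pose (0.7705, -0.0486, 1.6520)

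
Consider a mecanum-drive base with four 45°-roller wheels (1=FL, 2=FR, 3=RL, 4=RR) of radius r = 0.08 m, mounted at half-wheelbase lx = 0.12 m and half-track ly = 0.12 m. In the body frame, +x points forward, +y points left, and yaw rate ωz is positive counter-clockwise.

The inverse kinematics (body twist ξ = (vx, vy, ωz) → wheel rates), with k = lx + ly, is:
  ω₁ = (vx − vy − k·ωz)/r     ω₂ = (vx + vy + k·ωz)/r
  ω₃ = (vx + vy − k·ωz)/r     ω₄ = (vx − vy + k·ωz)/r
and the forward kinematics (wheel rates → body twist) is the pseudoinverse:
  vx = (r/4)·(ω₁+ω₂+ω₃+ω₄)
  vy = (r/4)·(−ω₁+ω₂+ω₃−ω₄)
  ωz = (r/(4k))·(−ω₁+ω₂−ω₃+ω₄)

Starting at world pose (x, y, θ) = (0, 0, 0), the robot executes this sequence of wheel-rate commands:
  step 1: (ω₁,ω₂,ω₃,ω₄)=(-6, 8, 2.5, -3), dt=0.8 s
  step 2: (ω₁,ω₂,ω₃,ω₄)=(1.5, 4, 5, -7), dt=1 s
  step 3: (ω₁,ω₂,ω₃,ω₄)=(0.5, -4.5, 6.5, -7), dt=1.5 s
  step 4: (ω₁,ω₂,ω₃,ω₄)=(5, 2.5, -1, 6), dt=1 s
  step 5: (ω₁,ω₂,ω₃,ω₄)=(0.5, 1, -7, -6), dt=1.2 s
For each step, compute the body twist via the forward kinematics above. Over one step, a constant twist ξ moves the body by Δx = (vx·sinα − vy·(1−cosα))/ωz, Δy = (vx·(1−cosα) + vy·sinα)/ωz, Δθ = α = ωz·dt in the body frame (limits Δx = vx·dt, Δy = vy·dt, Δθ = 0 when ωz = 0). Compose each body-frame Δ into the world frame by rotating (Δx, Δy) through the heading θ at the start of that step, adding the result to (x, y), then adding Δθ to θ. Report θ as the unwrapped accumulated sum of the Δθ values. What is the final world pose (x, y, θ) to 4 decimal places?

step 1: ξ=(vx,vy,ωz)=(0.0300, 0.3900, 0.7083), dt=0.8 → body Δ=(-0.0633, 0.3022, 0.5667) → world pose (-0.0633, 0.3022, 0.5667)
step 2: ξ=(vx,vy,ωz)=(0.0700, 0.2900, -0.7917), dt=1.0 → body Δ=(0.1718, 0.2344, -0.7917) → world pose (-0.0442, 0.5922, -0.2250)
step 3: ξ=(vx,vy,ωz)=(-0.0900, 0.1700, -1.5417), dt=1.5 → body Δ=(0.1417, 0.1791, -2.3125) → world pose (0.1340, 0.7351, -2.5375)
step 4: ξ=(vx,vy,ωz)=(0.2500, -0.1900, 0.3750), dt=1.0 → body Δ=(0.2794, -0.1392, 0.3750) → world pose (-0.1751, 0.6910, -2.1625)
step 5: ξ=(vx,vy,ωz)=(-0.2300, -0.0100, 0.1250), dt=1.2 → body Δ=(-0.2741, -0.0326, 0.1500) → world pose (-0.0493, 0.9367, -2.0125)

(-0.0493, 0.9367, -2.0125)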